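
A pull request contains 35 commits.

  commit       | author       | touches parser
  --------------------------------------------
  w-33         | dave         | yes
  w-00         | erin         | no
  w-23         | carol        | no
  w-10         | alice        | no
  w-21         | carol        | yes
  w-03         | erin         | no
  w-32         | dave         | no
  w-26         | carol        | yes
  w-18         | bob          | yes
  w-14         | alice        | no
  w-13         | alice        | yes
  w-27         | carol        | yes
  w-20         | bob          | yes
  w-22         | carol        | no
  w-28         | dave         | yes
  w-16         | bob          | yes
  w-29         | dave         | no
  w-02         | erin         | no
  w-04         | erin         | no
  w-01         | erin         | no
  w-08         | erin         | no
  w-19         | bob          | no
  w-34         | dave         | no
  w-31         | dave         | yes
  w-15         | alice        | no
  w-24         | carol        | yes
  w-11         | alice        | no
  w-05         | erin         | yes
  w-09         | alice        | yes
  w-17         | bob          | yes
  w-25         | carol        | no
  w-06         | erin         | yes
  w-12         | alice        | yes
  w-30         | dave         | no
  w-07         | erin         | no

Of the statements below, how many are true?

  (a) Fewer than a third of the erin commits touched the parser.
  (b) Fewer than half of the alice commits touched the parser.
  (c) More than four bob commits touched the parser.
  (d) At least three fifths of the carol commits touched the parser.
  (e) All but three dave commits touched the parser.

2

(a) erin: |A| = 9, |A ∩ B| = 2; needs |A ∩ B| / |A| < 1/3 — true.
(b) alice: |A| = 7, |A ∩ B| = 3; needs |A ∩ B| < |A ∖ B| — true.
(c) bob: |A| = 5, |A ∩ B| = 4; needs |A ∩ B| > 4 — false.
(d) carol: |A| = 7, |A ∩ B| = 4; needs |A ∩ B| / |A| ≥ 3/5 — false.
(e) dave: |A| = 7, |A ∩ B| = 3; needs |A ∖ B| = 3 — false.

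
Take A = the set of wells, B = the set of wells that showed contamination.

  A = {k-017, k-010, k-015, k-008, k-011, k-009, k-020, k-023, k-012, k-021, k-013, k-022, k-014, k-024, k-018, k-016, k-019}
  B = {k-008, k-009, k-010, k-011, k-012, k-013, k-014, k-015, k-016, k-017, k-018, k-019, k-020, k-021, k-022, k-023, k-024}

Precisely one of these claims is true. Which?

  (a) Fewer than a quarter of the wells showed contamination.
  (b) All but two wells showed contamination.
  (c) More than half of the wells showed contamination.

|A| = 17, |A ∩ B| = 17, |A ∖ B| = 0.
(a) requires |A ∩ B| / |A| < 1/4: false.
(b) requires |A ∖ B| = 2: false.
(c) requires |A ∩ B| > |A ∖ B|: true.

(c)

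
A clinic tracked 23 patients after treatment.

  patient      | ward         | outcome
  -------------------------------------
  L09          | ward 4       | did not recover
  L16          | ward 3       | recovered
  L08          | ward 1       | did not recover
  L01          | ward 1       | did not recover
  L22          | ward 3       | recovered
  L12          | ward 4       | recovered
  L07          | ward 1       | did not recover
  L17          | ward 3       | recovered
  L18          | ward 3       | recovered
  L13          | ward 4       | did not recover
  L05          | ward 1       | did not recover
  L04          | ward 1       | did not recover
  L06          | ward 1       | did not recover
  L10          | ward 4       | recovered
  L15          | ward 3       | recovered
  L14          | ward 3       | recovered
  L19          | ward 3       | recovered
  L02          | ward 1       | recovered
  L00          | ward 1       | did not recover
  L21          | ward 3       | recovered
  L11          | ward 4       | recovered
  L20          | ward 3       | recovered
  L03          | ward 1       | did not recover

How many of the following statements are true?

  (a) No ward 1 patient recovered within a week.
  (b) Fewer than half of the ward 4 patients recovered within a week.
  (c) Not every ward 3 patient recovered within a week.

(a) ward 1: |A| = 9, |A ∩ B| = 1; needs A ∩ B = ∅ (|A ∩ B| = 0) — false.
(b) ward 4: |A| = 5, |A ∩ B| = 3; needs |A ∩ B| < |A ∖ B| — false.
(c) ward 3: |A| = 9, |A ∩ B| = 9; needs A ⊄ B (|A ∖ B| ≥ 1) — false.

0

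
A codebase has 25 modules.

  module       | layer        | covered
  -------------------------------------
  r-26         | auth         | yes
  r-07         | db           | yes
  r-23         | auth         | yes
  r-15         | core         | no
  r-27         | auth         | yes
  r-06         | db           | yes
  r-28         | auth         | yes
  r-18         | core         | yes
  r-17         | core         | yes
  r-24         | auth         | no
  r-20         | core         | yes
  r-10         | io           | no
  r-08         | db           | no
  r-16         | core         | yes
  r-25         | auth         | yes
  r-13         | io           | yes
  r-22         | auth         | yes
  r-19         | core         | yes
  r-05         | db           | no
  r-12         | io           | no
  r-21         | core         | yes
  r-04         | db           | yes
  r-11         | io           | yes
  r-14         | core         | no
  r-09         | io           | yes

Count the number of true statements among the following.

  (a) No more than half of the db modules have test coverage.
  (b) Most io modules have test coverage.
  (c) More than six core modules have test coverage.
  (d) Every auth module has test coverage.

1

(a) db: |A| = 5, |A ∩ B| = 3; needs |A ∩ B| ≤ |A ∖ B| — false.
(b) io: |A| = 5, |A ∩ B| = 3; needs |A ∩ B| > |A ∖ B| — true.
(c) core: |A| = 8, |A ∩ B| = 6; needs |A ∩ B| > 6 — false.
(d) auth: |A| = 7, |A ∩ B| = 6; needs A ⊆ B, i.e. every element of A is in B (|A ∖ B| = 0) — false.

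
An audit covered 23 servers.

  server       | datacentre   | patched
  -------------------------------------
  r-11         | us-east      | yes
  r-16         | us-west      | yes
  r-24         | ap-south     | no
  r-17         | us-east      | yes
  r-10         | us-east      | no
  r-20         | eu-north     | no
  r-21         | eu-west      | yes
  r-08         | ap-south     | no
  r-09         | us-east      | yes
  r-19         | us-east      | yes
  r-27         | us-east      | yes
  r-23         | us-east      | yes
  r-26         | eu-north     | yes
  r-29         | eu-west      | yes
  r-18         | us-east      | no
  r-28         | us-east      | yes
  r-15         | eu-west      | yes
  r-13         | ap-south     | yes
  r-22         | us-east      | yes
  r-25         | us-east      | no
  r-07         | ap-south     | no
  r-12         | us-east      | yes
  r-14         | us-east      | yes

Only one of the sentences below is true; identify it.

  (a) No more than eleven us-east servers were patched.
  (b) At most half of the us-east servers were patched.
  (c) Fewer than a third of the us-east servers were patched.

|A| = 13, |A ∩ B| = 10, |A ∖ B| = 3.
(a) requires |A ∩ B| ≤ 11: true.
(b) requires |A ∩ B| ≤ |A ∖ B|: false.
(c) requires |A ∩ B| / |A| < 1/3: false.

(a)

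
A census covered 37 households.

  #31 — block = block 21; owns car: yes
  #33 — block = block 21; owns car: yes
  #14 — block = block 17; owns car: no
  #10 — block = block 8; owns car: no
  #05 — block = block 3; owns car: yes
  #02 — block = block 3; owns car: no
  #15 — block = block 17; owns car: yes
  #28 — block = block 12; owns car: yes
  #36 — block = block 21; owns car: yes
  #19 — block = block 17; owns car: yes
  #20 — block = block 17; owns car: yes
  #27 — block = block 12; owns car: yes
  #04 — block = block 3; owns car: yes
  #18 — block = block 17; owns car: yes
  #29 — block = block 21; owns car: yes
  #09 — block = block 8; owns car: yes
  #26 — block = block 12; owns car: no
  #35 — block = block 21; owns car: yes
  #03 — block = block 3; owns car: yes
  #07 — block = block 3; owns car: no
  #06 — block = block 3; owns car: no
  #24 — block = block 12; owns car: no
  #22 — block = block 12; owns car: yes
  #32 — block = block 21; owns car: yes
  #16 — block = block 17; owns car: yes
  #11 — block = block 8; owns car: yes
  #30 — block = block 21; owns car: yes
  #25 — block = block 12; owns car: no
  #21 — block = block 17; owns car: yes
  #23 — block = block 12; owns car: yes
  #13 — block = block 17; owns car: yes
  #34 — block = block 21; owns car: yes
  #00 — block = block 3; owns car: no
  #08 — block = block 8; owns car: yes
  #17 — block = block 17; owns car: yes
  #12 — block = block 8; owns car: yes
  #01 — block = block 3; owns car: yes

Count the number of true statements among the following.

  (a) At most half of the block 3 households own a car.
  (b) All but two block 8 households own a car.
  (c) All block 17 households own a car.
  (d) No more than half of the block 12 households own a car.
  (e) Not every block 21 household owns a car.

1

(a) block 3: |A| = 8, |A ∩ B| = 4; needs |A ∩ B| ≤ |A ∖ B| — true.
(b) block 8: |A| = 5, |A ∩ B| = 4; needs |A ∖ B| = 2 — false.
(c) block 17: |A| = 9, |A ∩ B| = 8; needs A ⊆ B, i.e. every element of A is in B (|A ∖ B| = 0) — false.
(d) block 12: |A| = 7, |A ∩ B| = 4; needs |A ∩ B| ≤ |A ∖ B| — false.
(e) block 21: |A| = 8, |A ∩ B| = 8; needs A ⊄ B (|A ∖ B| ≥ 1) — false.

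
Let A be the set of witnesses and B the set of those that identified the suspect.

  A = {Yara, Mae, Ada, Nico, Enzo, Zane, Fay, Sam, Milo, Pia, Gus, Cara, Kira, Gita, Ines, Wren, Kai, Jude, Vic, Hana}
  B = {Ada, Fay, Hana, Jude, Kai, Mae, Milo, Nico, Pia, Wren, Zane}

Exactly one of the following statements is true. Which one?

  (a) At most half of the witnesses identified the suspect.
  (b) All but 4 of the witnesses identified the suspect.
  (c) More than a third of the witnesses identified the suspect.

(c)

|A| = 20, |A ∩ B| = 11, |A ∖ B| = 9.
(a) requires |A ∩ B| ≤ |A ∖ B|: false.
(b) requires |A ∖ B| = 4: false.
(c) requires |A ∩ B| / |A| > 1/3: true.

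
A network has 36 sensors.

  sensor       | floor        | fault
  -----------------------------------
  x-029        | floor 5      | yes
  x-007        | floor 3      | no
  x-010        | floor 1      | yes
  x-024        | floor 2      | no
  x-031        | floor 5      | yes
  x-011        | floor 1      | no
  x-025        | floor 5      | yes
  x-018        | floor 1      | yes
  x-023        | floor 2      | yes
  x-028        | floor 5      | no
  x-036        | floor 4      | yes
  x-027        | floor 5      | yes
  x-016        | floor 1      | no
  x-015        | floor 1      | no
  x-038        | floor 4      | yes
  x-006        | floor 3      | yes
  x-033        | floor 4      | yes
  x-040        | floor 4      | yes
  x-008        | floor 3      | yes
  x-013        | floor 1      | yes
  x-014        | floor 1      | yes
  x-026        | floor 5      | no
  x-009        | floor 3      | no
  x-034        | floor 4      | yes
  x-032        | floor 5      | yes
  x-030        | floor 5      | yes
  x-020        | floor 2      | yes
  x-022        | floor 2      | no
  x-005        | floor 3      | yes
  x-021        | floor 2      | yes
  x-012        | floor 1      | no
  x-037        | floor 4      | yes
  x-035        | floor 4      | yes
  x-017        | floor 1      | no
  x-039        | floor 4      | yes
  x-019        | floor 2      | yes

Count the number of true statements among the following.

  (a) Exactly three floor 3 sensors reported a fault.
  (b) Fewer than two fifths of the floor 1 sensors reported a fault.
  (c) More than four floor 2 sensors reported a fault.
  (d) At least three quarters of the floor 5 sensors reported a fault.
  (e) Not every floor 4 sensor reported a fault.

(a) floor 3: |A| = 5, |A ∩ B| = 3; needs |A ∩ B| = 3 — true.
(b) floor 1: |A| = 9, |A ∩ B| = 4; needs |A ∩ B| / |A| < 2/5 — false.
(c) floor 2: |A| = 6, |A ∩ B| = 4; needs |A ∩ B| > 4 — false.
(d) floor 5: |A| = 8, |A ∩ B| = 6; needs |A ∩ B| / |A| ≥ 3/4 — true.
(e) floor 4: |A| = 8, |A ∩ B| = 8; needs A ⊄ B (|A ∖ B| ≥ 1) — false.

2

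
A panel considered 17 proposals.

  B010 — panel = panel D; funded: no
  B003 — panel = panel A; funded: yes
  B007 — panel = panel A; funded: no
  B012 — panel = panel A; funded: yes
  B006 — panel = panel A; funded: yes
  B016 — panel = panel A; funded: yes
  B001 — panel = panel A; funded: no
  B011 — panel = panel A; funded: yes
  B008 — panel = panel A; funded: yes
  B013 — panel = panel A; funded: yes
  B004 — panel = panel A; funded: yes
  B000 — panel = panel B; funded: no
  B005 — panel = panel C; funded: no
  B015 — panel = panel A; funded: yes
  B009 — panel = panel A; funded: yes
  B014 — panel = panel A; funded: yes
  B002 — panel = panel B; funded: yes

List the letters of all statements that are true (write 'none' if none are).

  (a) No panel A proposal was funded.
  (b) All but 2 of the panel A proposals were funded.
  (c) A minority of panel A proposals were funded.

|A| = 13, |A ∩ B| = 11, |A ∖ B| = 2.
(a) A ∩ B = ∅ (|A ∩ B| = 0): fails.
(b) |A ∖ B| = 2: holds.
(c) |A ∩ B| < |A ∖ B|: fails.

(b)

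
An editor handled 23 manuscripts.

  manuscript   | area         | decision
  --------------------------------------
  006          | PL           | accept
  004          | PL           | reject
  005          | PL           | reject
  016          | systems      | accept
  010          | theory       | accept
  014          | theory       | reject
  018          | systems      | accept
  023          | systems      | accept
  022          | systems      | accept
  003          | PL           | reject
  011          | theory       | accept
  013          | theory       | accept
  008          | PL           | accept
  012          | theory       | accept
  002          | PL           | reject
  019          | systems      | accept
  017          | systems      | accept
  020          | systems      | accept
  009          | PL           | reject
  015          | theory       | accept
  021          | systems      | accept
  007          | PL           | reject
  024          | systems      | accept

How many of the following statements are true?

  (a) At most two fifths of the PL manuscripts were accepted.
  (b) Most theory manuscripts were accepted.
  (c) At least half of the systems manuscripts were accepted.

(a) PL: |A| = 8, |A ∩ B| = 2; needs |A ∩ B| / |A| ≤ 2/5 — true.
(b) theory: |A| = 6, |A ∩ B| = 5; needs |A ∩ B| > |A ∖ B| — true.
(c) systems: |A| = 9, |A ∩ B| = 9; needs |A ∩ B| ≥ |A ∖ B| — true.

3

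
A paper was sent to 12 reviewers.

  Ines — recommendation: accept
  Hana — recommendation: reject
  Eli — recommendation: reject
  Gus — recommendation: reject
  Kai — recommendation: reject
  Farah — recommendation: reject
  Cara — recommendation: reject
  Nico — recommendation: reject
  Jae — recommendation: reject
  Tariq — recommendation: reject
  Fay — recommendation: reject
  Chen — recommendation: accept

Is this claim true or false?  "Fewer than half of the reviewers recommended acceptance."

True

Truth condition: |A ∩ B| < |A ∖ B|.
A (the restrictor) = {Ines, Hana, Eli, Gus, Kai, Farah, Cara, Nico, Jae, Tariq, Fay, Chen}, |A| = 12.
A ∩ B = {Ines, Chen}, so |A ∩ B| = 2.
A ∖ B = {Hana, Eli, Gus, Kai, Farah, Cara, Nico, Jae, Tariq, Fay}, so |A ∖ B| = 10.
2 < 10, so the statement is true.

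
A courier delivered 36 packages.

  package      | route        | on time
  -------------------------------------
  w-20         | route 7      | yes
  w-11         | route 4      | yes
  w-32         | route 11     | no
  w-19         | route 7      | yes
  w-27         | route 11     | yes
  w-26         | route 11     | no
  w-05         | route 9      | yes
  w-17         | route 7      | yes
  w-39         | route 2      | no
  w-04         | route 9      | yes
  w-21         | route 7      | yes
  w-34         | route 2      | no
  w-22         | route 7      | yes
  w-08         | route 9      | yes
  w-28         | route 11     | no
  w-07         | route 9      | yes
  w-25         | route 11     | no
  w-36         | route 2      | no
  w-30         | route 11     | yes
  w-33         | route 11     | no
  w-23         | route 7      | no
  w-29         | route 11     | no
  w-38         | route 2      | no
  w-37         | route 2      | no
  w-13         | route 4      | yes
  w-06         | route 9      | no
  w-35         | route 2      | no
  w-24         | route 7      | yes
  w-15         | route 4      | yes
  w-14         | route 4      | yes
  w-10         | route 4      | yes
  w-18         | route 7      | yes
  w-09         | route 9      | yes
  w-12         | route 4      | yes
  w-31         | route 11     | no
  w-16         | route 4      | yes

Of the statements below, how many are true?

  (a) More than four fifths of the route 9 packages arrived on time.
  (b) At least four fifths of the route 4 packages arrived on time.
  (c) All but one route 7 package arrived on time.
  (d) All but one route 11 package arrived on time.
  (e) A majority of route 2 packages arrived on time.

3

(a) route 9: |A| = 6, |A ∩ B| = 5; needs |A ∩ B| / |A| > 4/5 — true.
(b) route 4: |A| = 7, |A ∩ B| = 7; needs |A ∩ B| / |A| ≥ 4/5 — true.
(c) route 7: |A| = 8, |A ∩ B| = 7; needs |A ∖ B| = 1 — true.
(d) route 11: |A| = 9, |A ∩ B| = 2; needs |A ∖ B| = 1 — false.
(e) route 2: |A| = 6, |A ∩ B| = 0; needs |A ∩ B| > |A ∖ B| — false.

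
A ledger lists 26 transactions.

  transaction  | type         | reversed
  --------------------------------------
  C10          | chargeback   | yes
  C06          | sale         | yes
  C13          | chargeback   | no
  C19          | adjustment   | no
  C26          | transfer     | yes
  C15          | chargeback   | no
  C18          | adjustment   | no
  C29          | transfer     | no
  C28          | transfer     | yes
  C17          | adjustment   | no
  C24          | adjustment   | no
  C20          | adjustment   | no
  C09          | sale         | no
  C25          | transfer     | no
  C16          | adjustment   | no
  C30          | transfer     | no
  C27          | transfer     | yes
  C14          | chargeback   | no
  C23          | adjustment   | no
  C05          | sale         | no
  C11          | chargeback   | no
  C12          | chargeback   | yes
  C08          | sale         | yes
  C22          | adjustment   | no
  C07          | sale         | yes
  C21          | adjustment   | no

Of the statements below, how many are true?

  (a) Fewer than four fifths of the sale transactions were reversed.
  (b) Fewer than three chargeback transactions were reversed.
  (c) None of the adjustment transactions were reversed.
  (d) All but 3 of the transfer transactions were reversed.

(a) sale: |A| = 5, |A ∩ B| = 3; needs |A ∩ B| / |A| < 4/5 — true.
(b) chargeback: |A| = 6, |A ∩ B| = 2; needs |A ∩ B| < 3 — true.
(c) adjustment: |A| = 9, |A ∩ B| = 0; needs A ∩ B = ∅ (|A ∩ B| = 0) — true.
(d) transfer: |A| = 6, |A ∩ B| = 3; needs |A ∖ B| = 3 — true.

4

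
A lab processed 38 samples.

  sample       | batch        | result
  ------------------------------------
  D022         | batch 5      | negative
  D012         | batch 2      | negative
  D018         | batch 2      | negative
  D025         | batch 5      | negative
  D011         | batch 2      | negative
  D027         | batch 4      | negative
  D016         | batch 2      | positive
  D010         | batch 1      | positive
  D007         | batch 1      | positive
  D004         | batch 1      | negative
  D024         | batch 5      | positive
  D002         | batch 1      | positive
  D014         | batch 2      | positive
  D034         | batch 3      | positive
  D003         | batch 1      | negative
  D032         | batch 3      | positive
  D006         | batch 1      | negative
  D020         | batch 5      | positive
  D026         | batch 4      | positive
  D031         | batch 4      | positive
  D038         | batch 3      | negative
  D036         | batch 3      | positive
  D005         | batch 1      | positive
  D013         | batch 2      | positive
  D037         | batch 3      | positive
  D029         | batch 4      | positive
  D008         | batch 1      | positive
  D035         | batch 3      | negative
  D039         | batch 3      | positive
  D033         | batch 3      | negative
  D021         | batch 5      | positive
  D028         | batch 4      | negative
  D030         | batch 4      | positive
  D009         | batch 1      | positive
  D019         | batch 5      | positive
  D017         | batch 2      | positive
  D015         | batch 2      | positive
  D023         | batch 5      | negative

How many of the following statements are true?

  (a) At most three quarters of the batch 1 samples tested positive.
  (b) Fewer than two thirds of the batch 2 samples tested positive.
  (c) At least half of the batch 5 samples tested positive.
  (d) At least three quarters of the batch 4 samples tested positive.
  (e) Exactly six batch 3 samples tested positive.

(a) batch 1: |A| = 9, |A ∩ B| = 6; needs |A ∩ B| / |A| ≤ 3/4 — true.
(b) batch 2: |A| = 8, |A ∩ B| = 5; needs |A ∩ B| / |A| < 2/3 — true.
(c) batch 5: |A| = 7, |A ∩ B| = 4; needs |A ∩ B| ≥ |A ∖ B| — true.
(d) batch 4: |A| = 6, |A ∩ B| = 4; needs |A ∩ B| / |A| ≥ 3/4 — false.
(e) batch 3: |A| = 8, |A ∩ B| = 5; needs |A ∩ B| = 6 — false.

3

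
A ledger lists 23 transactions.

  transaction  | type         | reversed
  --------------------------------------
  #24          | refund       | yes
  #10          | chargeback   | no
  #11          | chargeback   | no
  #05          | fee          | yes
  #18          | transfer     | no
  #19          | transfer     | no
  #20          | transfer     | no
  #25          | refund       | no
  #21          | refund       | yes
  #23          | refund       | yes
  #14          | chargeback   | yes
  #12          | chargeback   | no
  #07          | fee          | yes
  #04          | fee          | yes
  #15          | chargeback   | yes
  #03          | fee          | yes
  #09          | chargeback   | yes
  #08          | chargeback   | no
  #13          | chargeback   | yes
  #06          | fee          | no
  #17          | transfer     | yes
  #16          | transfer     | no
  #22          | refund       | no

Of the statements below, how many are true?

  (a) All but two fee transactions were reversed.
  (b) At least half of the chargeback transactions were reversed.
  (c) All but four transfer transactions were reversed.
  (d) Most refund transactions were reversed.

3

(a) fee: |A| = 5, |A ∩ B| = 4; needs |A ∖ B| = 2 — false.
(b) chargeback: |A| = 8, |A ∩ B| = 4; needs |A ∩ B| ≥ |A ∖ B| — true.
(c) transfer: |A| = 5, |A ∩ B| = 1; needs |A ∖ B| = 4 — true.
(d) refund: |A| = 5, |A ∩ B| = 3; needs |A ∩ B| > |A ∖ B| — true.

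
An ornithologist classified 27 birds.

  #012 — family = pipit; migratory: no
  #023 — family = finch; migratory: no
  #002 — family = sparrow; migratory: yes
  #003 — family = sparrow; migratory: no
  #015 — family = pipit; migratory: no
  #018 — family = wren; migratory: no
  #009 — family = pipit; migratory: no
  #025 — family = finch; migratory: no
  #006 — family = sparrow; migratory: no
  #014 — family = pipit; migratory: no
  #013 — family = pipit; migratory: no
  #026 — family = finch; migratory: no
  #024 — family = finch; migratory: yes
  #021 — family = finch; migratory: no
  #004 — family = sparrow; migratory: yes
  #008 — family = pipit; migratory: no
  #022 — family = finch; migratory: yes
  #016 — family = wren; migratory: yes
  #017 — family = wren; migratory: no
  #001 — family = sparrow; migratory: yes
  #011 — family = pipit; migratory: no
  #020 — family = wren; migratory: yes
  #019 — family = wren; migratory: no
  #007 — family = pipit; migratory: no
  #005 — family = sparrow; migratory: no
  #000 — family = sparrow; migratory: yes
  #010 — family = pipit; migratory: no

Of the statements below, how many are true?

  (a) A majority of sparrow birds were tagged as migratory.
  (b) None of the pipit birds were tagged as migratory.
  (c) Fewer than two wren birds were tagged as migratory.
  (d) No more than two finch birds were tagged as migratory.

3

(a) sparrow: |A| = 7, |A ∩ B| = 4; needs |A ∩ B| > |A ∖ B| — true.
(b) pipit: |A| = 9, |A ∩ B| = 0; needs A ∩ B = ∅ (|A ∩ B| = 0) — true.
(c) wren: |A| = 5, |A ∩ B| = 2; needs |A ∩ B| < 2 — false.
(d) finch: |A| = 6, |A ∩ B| = 2; needs |A ∩ B| ≤ 2 — true.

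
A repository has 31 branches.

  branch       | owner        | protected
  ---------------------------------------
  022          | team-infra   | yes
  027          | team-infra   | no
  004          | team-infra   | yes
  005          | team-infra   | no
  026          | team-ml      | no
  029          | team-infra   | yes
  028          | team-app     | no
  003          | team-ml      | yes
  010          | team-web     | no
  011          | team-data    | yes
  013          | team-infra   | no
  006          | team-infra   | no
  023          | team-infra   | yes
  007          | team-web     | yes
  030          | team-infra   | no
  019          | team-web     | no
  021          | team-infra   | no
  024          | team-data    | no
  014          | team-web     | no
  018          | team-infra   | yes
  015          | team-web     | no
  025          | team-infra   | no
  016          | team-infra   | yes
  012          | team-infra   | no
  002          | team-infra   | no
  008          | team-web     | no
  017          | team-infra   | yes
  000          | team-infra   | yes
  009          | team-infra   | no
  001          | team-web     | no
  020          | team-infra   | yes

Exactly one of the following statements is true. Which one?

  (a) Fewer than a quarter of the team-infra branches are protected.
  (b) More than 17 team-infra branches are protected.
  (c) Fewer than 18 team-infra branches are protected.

|A| = 19, |A ∩ B| = 9, |A ∖ B| = 10.
(a) requires |A ∩ B| / |A| < 1/4: false.
(b) requires |A ∩ B| > 17: false.
(c) requires |A ∩ B| < 18: true.

(c)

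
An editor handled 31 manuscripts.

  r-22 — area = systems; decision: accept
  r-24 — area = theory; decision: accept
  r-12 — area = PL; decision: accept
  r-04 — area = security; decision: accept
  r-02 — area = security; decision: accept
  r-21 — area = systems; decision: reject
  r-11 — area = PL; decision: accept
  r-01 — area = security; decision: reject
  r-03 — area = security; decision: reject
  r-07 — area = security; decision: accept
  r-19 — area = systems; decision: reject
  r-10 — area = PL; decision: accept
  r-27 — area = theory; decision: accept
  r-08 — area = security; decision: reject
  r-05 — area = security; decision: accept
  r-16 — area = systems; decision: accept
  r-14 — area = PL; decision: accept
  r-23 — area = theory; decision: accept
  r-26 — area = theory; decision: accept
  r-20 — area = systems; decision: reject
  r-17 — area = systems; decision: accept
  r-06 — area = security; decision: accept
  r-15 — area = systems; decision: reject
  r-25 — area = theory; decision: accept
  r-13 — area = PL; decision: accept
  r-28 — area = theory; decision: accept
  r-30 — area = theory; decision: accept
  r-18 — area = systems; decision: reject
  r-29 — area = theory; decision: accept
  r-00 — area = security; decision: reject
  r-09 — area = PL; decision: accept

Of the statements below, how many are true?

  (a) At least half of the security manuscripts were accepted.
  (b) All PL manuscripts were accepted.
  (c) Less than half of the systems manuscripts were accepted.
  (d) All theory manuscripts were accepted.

4

(a) security: |A| = 9, |A ∩ B| = 5; needs |A ∩ B| ≥ |A ∖ B| — true.
(b) PL: |A| = 6, |A ∩ B| = 6; needs A ⊆ B, i.e. every element of A is in B (|A ∖ B| = 0) — true.
(c) systems: |A| = 8, |A ∩ B| = 3; needs |A ∩ B| < |A ∖ B| — true.
(d) theory: |A| = 8, |A ∩ B| = 8; needs A ⊆ B, i.e. every element of A is in B (|A ∖ B| = 0) — true.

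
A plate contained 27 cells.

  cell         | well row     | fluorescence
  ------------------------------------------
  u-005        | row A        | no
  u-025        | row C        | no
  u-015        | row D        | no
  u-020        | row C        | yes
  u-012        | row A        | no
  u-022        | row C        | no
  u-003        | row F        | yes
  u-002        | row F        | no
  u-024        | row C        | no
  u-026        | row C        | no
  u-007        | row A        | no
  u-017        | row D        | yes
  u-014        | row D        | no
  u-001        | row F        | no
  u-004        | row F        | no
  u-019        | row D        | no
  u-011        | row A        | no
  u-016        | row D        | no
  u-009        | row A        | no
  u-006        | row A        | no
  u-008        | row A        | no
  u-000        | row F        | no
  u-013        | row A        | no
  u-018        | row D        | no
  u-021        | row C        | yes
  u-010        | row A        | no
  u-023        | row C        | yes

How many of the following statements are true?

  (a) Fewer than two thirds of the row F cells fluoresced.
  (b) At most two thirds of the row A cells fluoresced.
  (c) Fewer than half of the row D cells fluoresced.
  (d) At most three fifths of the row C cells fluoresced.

(a) row F: |A| = 5, |A ∩ B| = 1; needs |A ∩ B| / |A| < 2/3 — true.
(b) row A: |A| = 9, |A ∩ B| = 0; needs |A ∩ B| / |A| ≤ 2/3 — true.
(c) row D: |A| = 6, |A ∩ B| = 1; needs |A ∩ B| < |A ∖ B| — true.
(d) row C: |A| = 7, |A ∩ B| = 3; needs |A ∩ B| / |A| ≤ 3/5 — true.

4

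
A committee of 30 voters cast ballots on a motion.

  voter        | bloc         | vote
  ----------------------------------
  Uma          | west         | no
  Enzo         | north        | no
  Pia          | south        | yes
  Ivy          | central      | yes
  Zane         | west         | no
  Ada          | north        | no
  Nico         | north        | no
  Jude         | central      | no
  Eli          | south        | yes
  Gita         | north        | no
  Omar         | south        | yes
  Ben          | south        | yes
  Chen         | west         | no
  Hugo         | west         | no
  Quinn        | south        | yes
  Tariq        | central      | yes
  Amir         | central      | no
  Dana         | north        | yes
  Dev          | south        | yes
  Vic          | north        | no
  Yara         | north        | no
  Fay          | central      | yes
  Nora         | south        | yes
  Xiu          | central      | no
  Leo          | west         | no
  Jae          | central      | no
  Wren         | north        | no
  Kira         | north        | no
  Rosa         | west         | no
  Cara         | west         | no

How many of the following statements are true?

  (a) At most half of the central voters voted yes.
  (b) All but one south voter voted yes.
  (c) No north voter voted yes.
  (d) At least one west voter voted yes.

(a) central: |A| = 7, |A ∩ B| = 3; needs |A ∩ B| ≤ |A ∖ B| — true.
(b) south: |A| = 7, |A ∩ B| = 7; needs |A ∖ B| = 1 — false.
(c) north: |A| = 9, |A ∩ B| = 1; needs A ∩ B = ∅ (|A ∩ B| = 0) — false.
(d) west: |A| = 7, |A ∩ B| = 0; needs A ∩ B ≠ ∅ (|A ∩ B| ≥ 1) — false.

1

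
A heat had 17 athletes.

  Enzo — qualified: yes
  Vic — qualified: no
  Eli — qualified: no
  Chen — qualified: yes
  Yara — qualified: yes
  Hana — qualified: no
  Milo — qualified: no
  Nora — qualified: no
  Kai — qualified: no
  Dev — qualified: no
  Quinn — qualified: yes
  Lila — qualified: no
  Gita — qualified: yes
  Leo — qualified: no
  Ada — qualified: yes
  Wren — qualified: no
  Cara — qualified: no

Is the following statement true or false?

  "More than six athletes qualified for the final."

The determiner here denotes the relation: |A ∩ B| > 6.
|A| = 17, |A ∩ B| = 6, |A ∖ B| = 11.
|A ∩ B| = 6, so the statement is false.

False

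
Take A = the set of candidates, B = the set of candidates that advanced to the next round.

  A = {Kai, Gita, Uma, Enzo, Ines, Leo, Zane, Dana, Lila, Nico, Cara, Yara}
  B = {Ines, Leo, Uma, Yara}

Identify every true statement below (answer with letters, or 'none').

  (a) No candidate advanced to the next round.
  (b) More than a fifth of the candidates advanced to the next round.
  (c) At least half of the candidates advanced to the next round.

|A| = 12, |A ∩ B| = 4, |A ∖ B| = 8.
(a) A ∩ B = ∅ (|A ∩ B| = 0): fails.
(b) |A ∩ B| / |A| > 1/5: holds.
(c) |A ∩ B| ≥ |A ∖ B|: fails.

(b)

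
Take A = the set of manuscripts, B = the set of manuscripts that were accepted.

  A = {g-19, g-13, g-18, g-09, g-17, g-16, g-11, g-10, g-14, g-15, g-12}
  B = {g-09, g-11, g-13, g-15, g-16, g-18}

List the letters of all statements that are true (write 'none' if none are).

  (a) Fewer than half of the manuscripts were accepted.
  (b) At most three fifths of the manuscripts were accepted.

(b)

|A| = 11, |A ∩ B| = 6, |A ∖ B| = 5.
(a) |A ∩ B| < |A ∖ B|: fails.
(b) |A ∩ B| / |A| ≤ 3/5: holds.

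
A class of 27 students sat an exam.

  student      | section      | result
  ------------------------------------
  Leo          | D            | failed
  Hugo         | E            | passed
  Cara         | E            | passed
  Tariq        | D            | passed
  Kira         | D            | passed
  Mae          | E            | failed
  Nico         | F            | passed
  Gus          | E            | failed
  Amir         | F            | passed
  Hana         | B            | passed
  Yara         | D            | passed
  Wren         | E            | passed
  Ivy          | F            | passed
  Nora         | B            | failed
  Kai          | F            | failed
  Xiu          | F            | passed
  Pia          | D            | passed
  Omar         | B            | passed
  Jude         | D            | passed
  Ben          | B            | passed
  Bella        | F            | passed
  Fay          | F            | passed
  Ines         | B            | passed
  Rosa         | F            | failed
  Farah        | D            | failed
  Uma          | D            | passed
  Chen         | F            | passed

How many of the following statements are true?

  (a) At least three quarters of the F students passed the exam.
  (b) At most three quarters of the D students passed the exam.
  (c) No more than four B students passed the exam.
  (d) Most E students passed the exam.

4

(a) F: |A| = 9, |A ∩ B| = 7; needs |A ∩ B| / |A| ≥ 3/4 — true.
(b) D: |A| = 8, |A ∩ B| = 6; needs |A ∩ B| / |A| ≤ 3/4 — true.
(c) B: |A| = 5, |A ∩ B| = 4; needs |A ∩ B| ≤ 4 — true.
(d) E: |A| = 5, |A ∩ B| = 3; needs |A ∩ B| > |A ∖ B| — true.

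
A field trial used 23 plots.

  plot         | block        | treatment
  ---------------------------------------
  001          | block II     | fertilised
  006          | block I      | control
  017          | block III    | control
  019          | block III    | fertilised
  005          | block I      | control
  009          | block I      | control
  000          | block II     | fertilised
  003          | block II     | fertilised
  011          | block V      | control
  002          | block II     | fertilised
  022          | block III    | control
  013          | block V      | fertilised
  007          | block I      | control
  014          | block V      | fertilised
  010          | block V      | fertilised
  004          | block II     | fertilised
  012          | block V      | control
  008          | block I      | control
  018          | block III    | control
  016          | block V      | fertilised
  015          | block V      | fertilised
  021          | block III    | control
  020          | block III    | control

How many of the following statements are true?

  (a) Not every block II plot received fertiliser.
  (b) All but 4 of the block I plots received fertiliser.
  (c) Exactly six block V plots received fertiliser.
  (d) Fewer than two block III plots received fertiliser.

(a) block II: |A| = 5, |A ∩ B| = 5; needs A ⊄ B (|A ∖ B| ≥ 1) — false.
(b) block I: |A| = 5, |A ∩ B| = 0; needs |A ∖ B| = 4 — false.
(c) block V: |A| = 7, |A ∩ B| = 5; needs |A ∩ B| = 6 — false.
(d) block III: |A| = 6, |A ∩ B| = 1; needs |A ∩ B| < 2 — true.

1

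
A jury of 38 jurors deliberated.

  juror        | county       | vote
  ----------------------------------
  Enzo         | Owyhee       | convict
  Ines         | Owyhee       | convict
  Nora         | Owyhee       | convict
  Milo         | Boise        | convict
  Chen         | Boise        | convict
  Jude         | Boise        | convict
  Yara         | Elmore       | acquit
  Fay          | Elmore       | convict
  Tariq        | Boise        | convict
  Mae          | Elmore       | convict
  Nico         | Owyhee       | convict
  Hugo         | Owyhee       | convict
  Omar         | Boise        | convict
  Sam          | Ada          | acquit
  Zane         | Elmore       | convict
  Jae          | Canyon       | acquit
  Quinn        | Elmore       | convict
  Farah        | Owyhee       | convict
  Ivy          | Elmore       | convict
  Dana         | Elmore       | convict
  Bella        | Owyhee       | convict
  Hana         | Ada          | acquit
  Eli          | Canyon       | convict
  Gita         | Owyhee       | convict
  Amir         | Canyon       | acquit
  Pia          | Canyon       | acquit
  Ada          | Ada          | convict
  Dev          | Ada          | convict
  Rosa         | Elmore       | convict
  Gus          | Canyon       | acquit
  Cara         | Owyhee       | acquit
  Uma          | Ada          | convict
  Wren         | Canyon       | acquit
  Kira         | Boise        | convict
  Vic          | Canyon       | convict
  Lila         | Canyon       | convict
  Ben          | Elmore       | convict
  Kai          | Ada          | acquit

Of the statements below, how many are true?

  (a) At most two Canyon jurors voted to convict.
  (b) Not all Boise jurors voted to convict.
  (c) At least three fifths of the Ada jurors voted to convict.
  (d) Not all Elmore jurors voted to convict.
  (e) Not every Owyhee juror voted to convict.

2

(a) Canyon: |A| = 8, |A ∩ B| = 3; needs |A ∩ B| ≤ 2 — false.
(b) Boise: |A| = 6, |A ∩ B| = 6; needs A ⊄ B (|A ∖ B| ≥ 1) — false.
(c) Ada: |A| = 6, |A ∩ B| = 3; needs |A ∩ B| / |A| ≥ 3/5 — false.
(d) Elmore: |A| = 9, |A ∩ B| = 8; needs A ⊄ B (|A ∖ B| ≥ 1) — true.
(e) Owyhee: |A| = 9, |A ∩ B| = 8; needs A ⊄ B (|A ∖ B| ≥ 1) — true.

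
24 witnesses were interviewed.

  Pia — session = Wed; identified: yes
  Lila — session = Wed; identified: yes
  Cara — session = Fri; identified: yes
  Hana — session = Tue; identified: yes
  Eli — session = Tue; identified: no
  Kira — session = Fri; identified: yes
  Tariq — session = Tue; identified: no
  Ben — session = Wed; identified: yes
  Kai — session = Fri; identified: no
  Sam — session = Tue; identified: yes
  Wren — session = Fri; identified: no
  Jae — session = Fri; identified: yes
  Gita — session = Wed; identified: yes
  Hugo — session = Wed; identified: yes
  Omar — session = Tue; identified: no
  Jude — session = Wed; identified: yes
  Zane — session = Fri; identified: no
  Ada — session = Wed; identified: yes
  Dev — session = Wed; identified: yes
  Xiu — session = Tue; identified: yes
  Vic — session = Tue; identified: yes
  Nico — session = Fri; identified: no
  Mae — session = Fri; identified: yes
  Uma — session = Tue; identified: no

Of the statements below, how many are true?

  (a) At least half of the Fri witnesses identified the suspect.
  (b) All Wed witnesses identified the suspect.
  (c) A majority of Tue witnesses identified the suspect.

2

(a) Fri: |A| = 8, |A ∩ B| = 4; needs |A ∩ B| ≥ |A ∖ B| — true.
(b) Wed: |A| = 8, |A ∩ B| = 8; needs A ⊆ B, i.e. every element of A is in B (|A ∖ B| = 0) — true.
(c) Tue: |A| = 8, |A ∩ B| = 4; needs |A ∩ B| > |A ∖ B| — false.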